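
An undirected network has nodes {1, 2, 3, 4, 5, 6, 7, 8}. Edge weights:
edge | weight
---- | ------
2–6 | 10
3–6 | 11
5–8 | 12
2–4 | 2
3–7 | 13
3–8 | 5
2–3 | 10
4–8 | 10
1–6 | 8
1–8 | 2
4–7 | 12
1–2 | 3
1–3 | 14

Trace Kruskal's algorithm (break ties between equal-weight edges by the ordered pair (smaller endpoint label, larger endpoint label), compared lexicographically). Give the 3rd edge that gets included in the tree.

1-2

Kruskal: consider edges lightest-first.
1–8 (2): add — endpoints in different components.
2–4 (2): add — endpoints in different components.
1–2 (3): add — endpoints in different components.
3–8 (5): add — endpoints in different components.
1–6 (8): add — endpoints in different components.
2–3 (10): skip — 2 and 3 already connected.
2–6 (10): skip — 2 and 6 already connected.
4–8 (10): skip — 4 and 8 already connected.
3–6 (11): skip — 3 and 6 already connected.
4–7 (12): add — endpoints in different components.
5–8 (12): add — endpoints in different components.
The 3rd edge added is 1–2.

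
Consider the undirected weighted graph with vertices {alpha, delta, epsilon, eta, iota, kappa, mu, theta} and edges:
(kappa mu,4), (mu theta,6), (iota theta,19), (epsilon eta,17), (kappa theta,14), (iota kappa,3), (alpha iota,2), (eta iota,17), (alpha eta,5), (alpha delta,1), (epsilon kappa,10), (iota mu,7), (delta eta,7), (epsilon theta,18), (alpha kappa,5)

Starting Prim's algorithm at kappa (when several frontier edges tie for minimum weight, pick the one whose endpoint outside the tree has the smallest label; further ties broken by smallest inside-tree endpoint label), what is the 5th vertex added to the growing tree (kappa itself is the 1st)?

Prim, starting at kappa.
Step 1: cheapest edge leaving the tree is iota kappa (3); add iota.
Step 2: cheapest edge leaving the tree is alpha iota (2); add alpha.
Step 3: cheapest edge leaving the tree is alpha delta (1); add delta.
Step 4: cheapest edge leaving the tree is kappa mu (4); add mu.
Step 5: cheapest edge leaving the tree is alpha eta (5); add eta.
Step 6: cheapest edge leaving the tree is mu theta (6); add theta.
Step 7: cheapest edge leaving the tree is epsilon kappa (10); add epsilon.
Vertex order: kappa, iota, alpha, delta, mu, eta, theta, epsilon. The 5th vertex is mu.

mu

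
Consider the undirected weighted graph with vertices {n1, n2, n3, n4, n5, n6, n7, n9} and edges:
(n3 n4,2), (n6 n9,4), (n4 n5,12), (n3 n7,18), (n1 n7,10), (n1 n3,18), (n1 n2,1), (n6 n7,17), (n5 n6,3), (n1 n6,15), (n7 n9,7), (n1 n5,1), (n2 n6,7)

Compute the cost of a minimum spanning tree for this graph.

Kruskal: consider edges lightest-first.
n1 n2 (1): add — endpoints in different components.
n1 n5 (1): add — endpoints in different components.
n3 n4 (2): add — endpoints in different components.
n5 n6 (3): add — endpoints in different components.
n6 n9 (4): add — endpoints in different components.
n2 n6 (7): skip — n2 and n6 already connected.
n7 n9 (7): add — endpoints in different components.
n1 n7 (10): skip — n1 and n7 already connected.
n4 n5 (12): add — endpoints in different components.
MST edges: n1 n2, n1 n5, n3 n4, n5 n6, n6 n9, n7 n9, n4 n5; total weight 1+1+2+3+4+7+12 = 30.

30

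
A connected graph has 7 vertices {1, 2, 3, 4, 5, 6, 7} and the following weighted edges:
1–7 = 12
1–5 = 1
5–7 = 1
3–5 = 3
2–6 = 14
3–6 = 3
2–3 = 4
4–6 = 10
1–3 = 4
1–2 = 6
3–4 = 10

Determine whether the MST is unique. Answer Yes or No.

No

Kruskal's algorithm — process edges by increasing weight (ties by edge label):
1–5 (1): add. Components now {1,5} {2} {3} {4} {6} {7}
5–7 (1): add. Components now {1,5,7} {2} {3} {4} {6}
3–5 (3): add. Components now {1,3,5,7} {2} {4} {6}
3–6 (3): add. Components now {1,3,5,6,7} {2} {4}
1–3 (4): skip — 1 and 3 already connected.
2–3 (4): add. Components now {1,2,3,5,6,7} {4}
1–2 (6): skip — 1 and 2 already connected.
3–4 (10): add. Components now {1,2,3,4,5,6,7}
Non-tree edge 4–6 has weight 10, equal to the heaviest edge on its tree cycle — swapping gives another MST of the same weight. Not unique.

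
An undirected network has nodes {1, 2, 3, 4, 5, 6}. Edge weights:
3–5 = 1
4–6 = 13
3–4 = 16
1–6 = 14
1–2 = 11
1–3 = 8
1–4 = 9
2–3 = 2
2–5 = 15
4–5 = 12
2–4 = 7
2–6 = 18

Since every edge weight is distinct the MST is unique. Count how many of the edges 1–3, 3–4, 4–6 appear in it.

Kruskal: consider edges lightest-first.
3–5 (1): add. Components now {1} {2} {3,5} {4} {6}
2–3 (2): add. Components now {1} {2,3,5} {4} {6}
2–4 (7): add. Components now {1} {2,3,4,5} {6}
1–3 (8): add. Components now {1,2,3,4,5} {6}
1–4 (9): skip — 1 and 4 already connected.
1–2 (11): skip — 1 and 2 already connected.
4–5 (12): skip — 4 and 5 already connected.
4–6 (13): add. Components now {1,2,3,4,5,6}
MST edge set: {3–5, 2–3, 2–4, 1–3, 4–6}.
Of the listed edges, {1–3, 4–6} are in the MST → 2.

2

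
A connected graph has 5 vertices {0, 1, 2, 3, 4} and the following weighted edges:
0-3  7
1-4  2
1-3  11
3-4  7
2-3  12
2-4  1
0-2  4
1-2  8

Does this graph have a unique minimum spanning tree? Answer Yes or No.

No

Kruskal's algorithm — process edges by increasing weight (ties by edge label):
2-4 (1): add. Components now {0} {1} {2,4} {3}
1-4 (2): add. Components now {0} {1,2,4} {3}
0-2 (4): add. Components now {0,1,2,4} {3}
0-3 (7): add. Components now {0,1,2,3,4}
Non-tree edge 3-4 has weight 7, equal to the heaviest edge on its tree cycle — swapping gives another MST of the same weight. Not unique.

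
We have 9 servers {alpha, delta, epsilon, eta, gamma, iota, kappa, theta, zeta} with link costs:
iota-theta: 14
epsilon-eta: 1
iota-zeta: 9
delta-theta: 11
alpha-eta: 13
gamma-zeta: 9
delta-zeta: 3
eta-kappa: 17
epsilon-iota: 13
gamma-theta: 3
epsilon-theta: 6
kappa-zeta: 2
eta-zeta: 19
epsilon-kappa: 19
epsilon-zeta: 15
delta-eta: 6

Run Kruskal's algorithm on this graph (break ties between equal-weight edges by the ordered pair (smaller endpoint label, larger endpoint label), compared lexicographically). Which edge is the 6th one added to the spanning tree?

Sort edges by weight, then run Kruskal:
epsilon-eta (1): add — endpoints in different components.
kappa-zeta (2): add — endpoints in different components.
delta-zeta (3): add — endpoints in different components.
gamma-theta (3): add — endpoints in different components.
delta-eta (6): add — endpoints in different components.
epsilon-theta (6): add — endpoints in different components.
gamma-zeta (9): skip — gamma and zeta already connected.
iota-zeta (9): add — endpoints in different components.
delta-theta (11): skip — theta and delta already connected.
alpha-eta (13): add — endpoints in different components.
The 6th edge added is epsilon-theta.

epsilon-theta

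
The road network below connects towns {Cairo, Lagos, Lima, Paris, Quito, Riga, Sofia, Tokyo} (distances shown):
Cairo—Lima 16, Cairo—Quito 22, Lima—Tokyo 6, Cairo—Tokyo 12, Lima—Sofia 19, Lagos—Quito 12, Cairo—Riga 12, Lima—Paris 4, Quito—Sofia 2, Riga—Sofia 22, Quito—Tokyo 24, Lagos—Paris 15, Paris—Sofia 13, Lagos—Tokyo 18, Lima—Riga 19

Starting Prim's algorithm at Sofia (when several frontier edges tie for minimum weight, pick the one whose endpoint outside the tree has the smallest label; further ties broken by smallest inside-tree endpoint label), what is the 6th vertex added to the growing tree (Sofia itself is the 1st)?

Grow the tree from Sofia using Prim:
Step 1: cheapest edge leaving the tree is Quito—Sofia (2); add Quito.
Step 2: cheapest edge leaving the tree is Lagos—Quito (12); add Lagos.
Step 3: cheapest edge leaving the tree is Paris—Sofia (13); add Paris.
Step 4: cheapest edge leaving the tree is Lima—Paris (4); add Lima.
Step 5: cheapest edge leaving the tree is Lima—Tokyo (6); add Tokyo.
Step 6: cheapest edge leaving the tree is Cairo—Tokyo (12); add Cairo.
Step 7: cheapest edge leaving the tree is Cairo—Riga (12); add Riga.
Vertex order: Sofia, Quito, Lagos, Paris, Lima, Tokyo, Cairo, Riga. The 6th vertex is Tokyo.

Tokyo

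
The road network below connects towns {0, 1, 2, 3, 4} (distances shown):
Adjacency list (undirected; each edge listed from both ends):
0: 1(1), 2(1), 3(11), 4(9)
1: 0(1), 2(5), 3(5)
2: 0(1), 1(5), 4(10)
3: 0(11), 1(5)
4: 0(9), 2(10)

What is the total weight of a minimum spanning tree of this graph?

16

Kruskal's algorithm — process edges by increasing weight (ties by edge label):
0–1 (1): add — endpoints in different components.
0–2 (1): add — endpoints in different components.
1–2 (5): skip — 1 and 2 already connected.
1–3 (5): add — endpoints in different components.
0–4 (9): add — endpoints in different components.
MST edges: 0–1, 0–2, 1–3, 0–4; total weight 1+1+5+9 = 16.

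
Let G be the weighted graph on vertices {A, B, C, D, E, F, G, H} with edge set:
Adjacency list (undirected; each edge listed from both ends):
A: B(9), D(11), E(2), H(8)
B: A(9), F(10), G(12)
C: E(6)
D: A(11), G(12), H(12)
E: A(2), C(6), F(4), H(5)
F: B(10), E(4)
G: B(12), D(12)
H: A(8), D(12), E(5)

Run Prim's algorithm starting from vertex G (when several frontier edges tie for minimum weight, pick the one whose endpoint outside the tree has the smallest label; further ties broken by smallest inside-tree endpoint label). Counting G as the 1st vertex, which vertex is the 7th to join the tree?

C

Prim, starting at G.
Step 1: frontier [B G 12, D G 12] → take B G (12); add B.
Step 2: frontier [A B 9, B F 10, D G 12] → take A B (9); add A.
Step 3: frontier [A E 2, A H 8, A D 11, B F 10, D G 12] → take A E (2); add E.
Step 4: frontier [A H 8, A D 11, B F 10, E F 4, E H 5, C E 6, D G 12] → take E F (4); add F.
Step 5: frontier [A H 8, A D 11, E H 5, C E 6, D G 12] → take E H (5); add H.
Step 6: frontier [A D 11, C E 6, D G 12, D H 12] → take C E (6); add C.
Step 7: frontier [A D 11, D G 12, D H 12] → take A D (11); add D.
Vertex order: G, B, A, E, F, H, C, D. The 7th vertex is C.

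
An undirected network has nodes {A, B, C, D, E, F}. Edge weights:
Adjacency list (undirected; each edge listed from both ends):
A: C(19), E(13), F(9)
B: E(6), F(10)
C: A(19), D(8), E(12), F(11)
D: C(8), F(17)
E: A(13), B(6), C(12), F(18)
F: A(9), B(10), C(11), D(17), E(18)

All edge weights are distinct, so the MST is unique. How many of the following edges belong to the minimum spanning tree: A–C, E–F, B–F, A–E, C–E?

Sort edges by weight, then run Kruskal:
B–E (6): add. Components now {A} {B,E} {C} {D} {F}
C–D (8): add. Components now {A} {B,E} {C,D} {F}
A–F (9): add. Components now {A,F} {B,E} {C,D}
B–F (10): add. Components now {A,B,E,F} {C,D}
C–F (11): add. Components now {A,B,C,D,E,F}
MST edge set: {B–E, C–D, A–F, B–F, C–F}.
Of the listed edges, {B–F} are in the MST → 1.

1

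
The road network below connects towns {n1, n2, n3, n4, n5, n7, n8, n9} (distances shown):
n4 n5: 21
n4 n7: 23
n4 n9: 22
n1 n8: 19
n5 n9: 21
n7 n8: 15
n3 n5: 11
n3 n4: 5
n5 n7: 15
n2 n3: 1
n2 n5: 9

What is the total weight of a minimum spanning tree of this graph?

85

Prim's algorithm from n7:
Step 1: cheapest edge leaving the tree is n5 n7 (15); add n5.
Step 2: cheapest edge leaving the tree is n2 n5 (9); add n2.
Step 3: cheapest edge leaving the tree is n2 n3 (1); add n3.
Step 4: cheapest edge leaving the tree is n3 n4 (5); add n4.
Step 5: cheapest edge leaving the tree is n7 n8 (15); add n8.
Step 6: cheapest edge leaving the tree is n1 n8 (19); add n1.
Step 7: cheapest edge leaving the tree is n5 n9 (21); add n9.
MST edges: n5 n7, n2 n5, n2 n3, n3 n4, n7 n8, n1 n8, n5 n9; total weight 15+9+1+5+15+19+21 = 85.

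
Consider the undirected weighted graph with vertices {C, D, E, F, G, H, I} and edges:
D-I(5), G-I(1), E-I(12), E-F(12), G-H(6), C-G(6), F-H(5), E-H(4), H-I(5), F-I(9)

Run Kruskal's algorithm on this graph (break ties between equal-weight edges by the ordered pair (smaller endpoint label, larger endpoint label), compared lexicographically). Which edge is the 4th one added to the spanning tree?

F-H

Kruskal's algorithm — process edges by increasing weight (ties by edge label):
G-I (1): add. Components now {C} {D} {E} {F} {G,I} {H}
E-H (4): add. Components now {C} {D} {E,H} {F} {G,I}
D-I (5): add. Components now {C} {D,G,I} {E,H} {F}
F-H (5): add. Components now {C} {D,G,I} {E,F,H}
H-I (5): add. Components now {C} {D,E,F,G,H,I}
C-G (6): add. Components now {C,D,E,F,G,H,I}
The 4th edge added is F-H.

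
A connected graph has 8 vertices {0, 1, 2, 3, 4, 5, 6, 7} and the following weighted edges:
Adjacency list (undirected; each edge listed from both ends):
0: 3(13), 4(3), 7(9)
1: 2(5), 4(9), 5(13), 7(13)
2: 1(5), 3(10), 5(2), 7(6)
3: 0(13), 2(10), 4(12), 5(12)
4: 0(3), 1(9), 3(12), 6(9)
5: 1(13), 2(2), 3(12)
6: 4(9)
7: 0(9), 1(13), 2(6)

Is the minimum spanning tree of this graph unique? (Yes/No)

No

Kruskal: consider edges lightest-first.
2 5 (2): add — endpoints in different components.
0 4 (3): add — endpoints in different components.
1 2 (5): add — endpoints in different components.
2 7 (6): add — endpoints in different components.
0 7 (9): add — endpoints in different components.
1 4 (9): skip — 1 and 4 already connected.
4 6 (9): add — endpoints in different components.
2 3 (10): add — endpoints in different components.
Non-tree edge 1 4 has weight 9, equal to the heaviest edge on its tree cycle — swapping gives another MST of the same weight. Not unique.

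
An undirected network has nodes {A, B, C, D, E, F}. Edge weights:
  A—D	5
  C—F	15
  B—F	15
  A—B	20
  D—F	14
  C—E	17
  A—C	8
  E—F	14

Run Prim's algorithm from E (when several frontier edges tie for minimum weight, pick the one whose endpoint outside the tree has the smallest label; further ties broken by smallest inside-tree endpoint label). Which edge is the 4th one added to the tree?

Prim's algorithm from E:
Step 1: frontier [E—F 14, C—E 17] → take E—F (14); add F.
Step 2: frontier [C—E 17, D—F 14, B—F 15, C—F 15] → take D—F (14); add D.
Step 3: frontier [A—D 5, C—E 17, B—F 15, C—F 15] → take A—D (5); add A.
Step 4: frontier [A—C 8, A—B 20, C—E 17, B—F 15, C—F 15] → take A—C (8); add C.
Step 5: frontier [A—B 20, B—F 15] → take B—F (15); add B.
The 4th edge added is A—C.

A-C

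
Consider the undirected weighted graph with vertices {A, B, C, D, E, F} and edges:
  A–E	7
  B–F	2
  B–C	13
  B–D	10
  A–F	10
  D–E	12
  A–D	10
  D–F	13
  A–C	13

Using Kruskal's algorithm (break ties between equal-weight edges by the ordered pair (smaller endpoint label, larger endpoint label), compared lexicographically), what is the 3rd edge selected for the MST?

A-D

Kruskal's algorithm — process edges by increasing weight (ties by edge label):
B–F (2): add. Components now {A} {B,F} {C} {D} {E}
A–E (7): add. Components now {A,E} {B,F} {C} {D}
A–D (10): add. Components now {A,D,E} {B,F} {C}
A–F (10): add. Components now {A,B,D,E,F} {C}
B–D (10): skip — B and D already connected.
D–E (12): skip — D and E already connected.
A–C (13): add. Components now {A,B,C,D,E,F}
The 3rd edge added is A–D.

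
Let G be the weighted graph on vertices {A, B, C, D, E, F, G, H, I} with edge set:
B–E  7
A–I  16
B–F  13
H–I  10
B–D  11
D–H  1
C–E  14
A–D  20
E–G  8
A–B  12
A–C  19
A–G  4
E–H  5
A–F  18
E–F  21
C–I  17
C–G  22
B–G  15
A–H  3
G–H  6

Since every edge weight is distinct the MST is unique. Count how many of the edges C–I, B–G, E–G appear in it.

Sort edges by weight, then run Kruskal:
D–H (1): add — endpoints in different components.
A–H (3): add — endpoints in different components.
A–G (4): add — endpoints in different components.
E–H (5): add — endpoints in different components.
G–H (6): skip — G and H already connected.
B–E (7): add — endpoints in different components.
E–G (8): skip — E and G already connected.
H–I (10): add — endpoints in different components.
B–D (11): skip — B and D already connected.
A–B (12): skip — A and B already connected.
B–F (13): add — endpoints in different components.
C–E (14): add — endpoints in different components.
MST edge set: {D–H, A–H, A–G, E–H, B–E, H–I, B–F, C–E}.
Of the listed edges, {} are in the MST → 0.

0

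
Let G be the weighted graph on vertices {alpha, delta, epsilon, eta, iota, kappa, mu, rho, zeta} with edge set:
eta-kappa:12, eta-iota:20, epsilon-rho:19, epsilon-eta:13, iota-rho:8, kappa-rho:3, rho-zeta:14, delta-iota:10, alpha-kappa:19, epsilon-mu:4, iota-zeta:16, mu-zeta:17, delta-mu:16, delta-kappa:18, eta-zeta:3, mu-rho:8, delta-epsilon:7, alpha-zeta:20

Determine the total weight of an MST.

64

Kruskal's algorithm — process edges by increasing weight (ties by edge label):
eta-zeta (3): add — endpoints in different components.
kappa-rho (3): add — endpoints in different components.
epsilon-mu (4): add — endpoints in different components.
delta-epsilon (7): add — endpoints in different components.
iota-rho (8): add — endpoints in different components.
mu-rho (8): add — endpoints in different components.
delta-iota (10): skip — delta and iota already connected.
eta-kappa (12): add — endpoints in different components.
epsilon-eta (13): skip — eta and epsilon already connected.
rho-zeta (14): skip — zeta and rho already connected.
delta-mu (16): skip — delta and mu already connected.
iota-zeta (16): skip — zeta and iota already connected.
mu-zeta (17): skip — zeta and mu already connected.
delta-kappa (18): skip — kappa and delta already connected.
alpha-kappa (19): add — endpoints in different components.
MST edges: eta-zeta, kappa-rho, epsilon-mu, delta-epsilon, iota-rho, mu-rho, eta-kappa, alpha-kappa; total weight 3+3+4+7+8+8+12+19 = 64.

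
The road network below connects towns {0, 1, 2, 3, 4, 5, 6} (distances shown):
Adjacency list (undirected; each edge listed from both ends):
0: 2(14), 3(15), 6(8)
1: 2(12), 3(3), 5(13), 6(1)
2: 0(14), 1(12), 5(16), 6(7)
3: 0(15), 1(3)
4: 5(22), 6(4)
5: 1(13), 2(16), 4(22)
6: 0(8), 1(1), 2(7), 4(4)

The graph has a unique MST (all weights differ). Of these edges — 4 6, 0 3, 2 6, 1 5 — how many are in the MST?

Kruskal: consider edges lightest-first.
1 6 (1): add — endpoints in different components.
1 3 (3): add — endpoints in different components.
4 6 (4): add — endpoints in different components.
2 6 (7): add — endpoints in different components.
0 6 (8): add — endpoints in different components.
1 2 (12): skip — 1 and 2 already connected.
1 5 (13): add — endpoints in different components.
MST edge set: {1 6, 1 3, 4 6, 2 6, 0 6, 1 5}.
Of the listed edges, {4 6, 2 6, 1 5} are in the MST → 3.

3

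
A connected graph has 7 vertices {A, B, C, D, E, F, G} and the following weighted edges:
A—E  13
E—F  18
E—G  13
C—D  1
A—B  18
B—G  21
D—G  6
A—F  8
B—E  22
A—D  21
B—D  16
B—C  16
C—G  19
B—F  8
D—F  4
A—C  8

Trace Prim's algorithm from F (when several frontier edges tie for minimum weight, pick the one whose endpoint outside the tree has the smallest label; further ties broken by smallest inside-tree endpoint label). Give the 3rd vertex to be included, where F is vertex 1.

C

Grow the tree from F using Prim:
Step 1: cheapest edge leaving the tree is D—F (4); add D.
Step 2: cheapest edge leaving the tree is C—D (1); add C.
Step 3: cheapest edge leaving the tree is D—G (6); add G.
Step 4: cheapest edge leaving the tree is A—C (8); add A.
Step 5: cheapest edge leaving the tree is B—F (8); add B.
Step 6: cheapest edge leaving the tree is A—E (13); add E.
Vertex order: F, D, C, G, A, B, E. The 3rd vertex is C.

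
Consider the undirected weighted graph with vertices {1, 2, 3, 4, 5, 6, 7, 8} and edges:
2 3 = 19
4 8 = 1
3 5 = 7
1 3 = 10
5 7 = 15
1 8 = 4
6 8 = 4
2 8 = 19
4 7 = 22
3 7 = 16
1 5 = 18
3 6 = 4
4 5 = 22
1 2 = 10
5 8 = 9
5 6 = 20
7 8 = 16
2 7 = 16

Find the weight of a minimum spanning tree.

Kruskal: consider edges lightest-first.
4 8 (1): add — endpoints in different components.
1 8 (4): add — endpoints in different components.
3 6 (4): add — endpoints in different components.
6 8 (4): add — endpoints in different components.
3 5 (7): add — endpoints in different components.
5 8 (9): skip — 5 and 8 already connected.
1 2 (10): add — endpoints in different components.
1 3 (10): skip — 1 and 3 already connected.
5 7 (15): add — endpoints in different components.
MST edges: 4 8, 1 8, 3 6, 6 8, 3 5, 1 2, 5 7; total weight 1+4+4+4+7+10+15 = 45.

45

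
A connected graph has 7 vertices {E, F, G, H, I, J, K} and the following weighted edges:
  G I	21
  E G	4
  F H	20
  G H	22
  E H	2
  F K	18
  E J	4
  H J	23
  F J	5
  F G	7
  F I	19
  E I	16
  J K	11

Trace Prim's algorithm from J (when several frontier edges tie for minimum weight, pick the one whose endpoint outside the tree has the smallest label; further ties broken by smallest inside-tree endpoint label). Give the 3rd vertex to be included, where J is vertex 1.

Prim's algorithm from J:
Step 1: cheapest edge leaving the tree is E J (4); add E.
Step 2: cheapest edge leaving the tree is E H (2); add H.
Step 3: cheapest edge leaving the tree is E G (4); add G.
Step 4: cheapest edge leaving the tree is F J (5); add F.
Step 5: cheapest edge leaving the tree is J K (11); add K.
Step 6: cheapest edge leaving the tree is E I (16); add I.
Vertex order: J, E, H, G, F, K, I. The 3rd vertex is H.

H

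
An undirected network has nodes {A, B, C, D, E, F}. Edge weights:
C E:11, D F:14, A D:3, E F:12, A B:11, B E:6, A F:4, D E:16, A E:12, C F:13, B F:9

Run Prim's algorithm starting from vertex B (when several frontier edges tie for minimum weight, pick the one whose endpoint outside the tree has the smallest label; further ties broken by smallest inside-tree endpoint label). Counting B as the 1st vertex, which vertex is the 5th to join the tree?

D

Prim's algorithm from B:
Step 1: cheapest edge leaving the tree is B E (6); add E.
Step 2: cheapest edge leaving the tree is B F (9); add F.
Step 3: cheapest edge leaving the tree is A F (4); add A.
Step 4: cheapest edge leaving the tree is A D (3); add D.
Step 5: cheapest edge leaving the tree is C E (11); add C.
Vertex order: B, E, F, A, D, C. The 5th vertex is D.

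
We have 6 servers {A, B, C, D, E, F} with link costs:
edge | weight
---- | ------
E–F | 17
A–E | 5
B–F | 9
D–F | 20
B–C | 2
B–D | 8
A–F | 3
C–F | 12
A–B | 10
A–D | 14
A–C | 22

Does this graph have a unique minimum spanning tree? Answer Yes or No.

Sort edges by weight, then run Kruskal:
B–C (2): add — endpoints in different components.
A–F (3): add — endpoints in different components.
A–E (5): add — endpoints in different components.
B–D (8): add — endpoints in different components.
B–F (9): add — endpoints in different components.
Every non-tree edge has weight strictly greater than the heaviest edge on the tree path between its endpoints, so the MST is unique.

Yes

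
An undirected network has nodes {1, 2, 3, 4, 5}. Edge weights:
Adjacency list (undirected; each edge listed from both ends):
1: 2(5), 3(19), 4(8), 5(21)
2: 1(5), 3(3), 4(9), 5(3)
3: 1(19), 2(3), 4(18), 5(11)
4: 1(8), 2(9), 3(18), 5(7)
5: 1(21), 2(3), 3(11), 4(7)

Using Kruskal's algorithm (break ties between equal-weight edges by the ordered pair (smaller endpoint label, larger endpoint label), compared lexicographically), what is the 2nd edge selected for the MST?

2-5

Kruskal's algorithm — process edges by increasing weight (ties by edge label):
2—3 (3): add — endpoints in different components.
2—5 (3): add — endpoints in different components.
1—2 (5): add — endpoints in different components.
4—5 (7): add — endpoints in different components.
The 2nd edge added is 2—5.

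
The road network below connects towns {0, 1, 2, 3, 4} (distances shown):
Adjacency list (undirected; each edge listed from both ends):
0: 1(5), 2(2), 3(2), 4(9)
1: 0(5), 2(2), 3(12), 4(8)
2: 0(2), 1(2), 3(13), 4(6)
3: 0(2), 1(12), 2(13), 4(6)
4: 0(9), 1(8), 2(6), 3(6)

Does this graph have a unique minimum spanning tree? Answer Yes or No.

No

Kruskal: consider edges lightest-first.
0 2 (2): add — endpoints in different components.
0 3 (2): add — endpoints in different components.
1 2 (2): add — endpoints in different components.
0 1 (5): skip — 0 and 1 already connected.
2 4 (6): add — endpoints in different components.
Non-tree edge 3 4 has weight 6, equal to the heaviest edge on its tree cycle — swapping gives another MST of the same weight. Not unique.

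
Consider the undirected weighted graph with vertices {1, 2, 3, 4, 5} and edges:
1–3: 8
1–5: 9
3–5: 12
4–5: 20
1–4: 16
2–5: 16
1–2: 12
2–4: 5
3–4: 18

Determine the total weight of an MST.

Kruskal's algorithm — process edges by increasing weight (ties by edge label):
2–4 (5): add — endpoints in different components.
1–3 (8): add — endpoints in different components.
1–5 (9): add — endpoints in different components.
1–2 (12): add — endpoints in different components.
MST edges: 2–4, 1–3, 1–5, 1–2; total weight 5+8+9+12 = 34.

34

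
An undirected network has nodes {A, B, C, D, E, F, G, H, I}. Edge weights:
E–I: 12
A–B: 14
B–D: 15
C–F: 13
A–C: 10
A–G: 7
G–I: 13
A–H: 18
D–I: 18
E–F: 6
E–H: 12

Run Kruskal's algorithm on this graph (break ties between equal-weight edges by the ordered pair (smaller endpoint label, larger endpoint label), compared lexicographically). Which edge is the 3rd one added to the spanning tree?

A-C

Sort edges by weight, then run Kruskal:
E–F (6): add — endpoints in different components.
A–G (7): add — endpoints in different components.
A–C (10): add — endpoints in different components.
E–H (12): add — endpoints in different components.
E–I (12): add — endpoints in different components.
C–F (13): add — endpoints in different components.
G–I (13): skip — G and I already connected.
A–B (14): add — endpoints in different components.
B–D (15): add — endpoints in different components.
The 3rd edge added is A–C.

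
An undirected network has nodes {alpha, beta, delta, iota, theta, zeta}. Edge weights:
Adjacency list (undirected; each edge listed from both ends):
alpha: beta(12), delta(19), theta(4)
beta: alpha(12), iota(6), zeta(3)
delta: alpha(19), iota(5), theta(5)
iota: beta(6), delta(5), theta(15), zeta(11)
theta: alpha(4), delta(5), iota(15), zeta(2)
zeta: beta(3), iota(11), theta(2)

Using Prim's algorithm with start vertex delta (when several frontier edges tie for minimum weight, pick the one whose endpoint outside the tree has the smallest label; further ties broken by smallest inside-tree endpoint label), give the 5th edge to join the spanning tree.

alpha-theta

Prim's algorithm from delta:
Step 1: cheapest edge leaving the tree is delta iota (5); add iota.
Step 2: cheapest edge leaving the tree is delta theta (5); add theta.
Step 3: cheapest edge leaving the tree is theta zeta (2); add zeta.
Step 4: cheapest edge leaving the tree is beta zeta (3); add beta.
Step 5: cheapest edge leaving the tree is alpha theta (4); add alpha.
The 5th edge added is alpha theta.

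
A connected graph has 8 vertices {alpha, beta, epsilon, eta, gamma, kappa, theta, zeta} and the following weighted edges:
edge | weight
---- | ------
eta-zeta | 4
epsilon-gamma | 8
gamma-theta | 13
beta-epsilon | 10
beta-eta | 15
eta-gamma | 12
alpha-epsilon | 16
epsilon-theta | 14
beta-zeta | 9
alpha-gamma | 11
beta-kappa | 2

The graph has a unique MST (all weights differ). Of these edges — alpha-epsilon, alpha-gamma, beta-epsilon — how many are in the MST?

Kruskal: consider edges lightest-first.
beta-kappa (2): add — endpoints in different components.
eta-zeta (4): add — endpoints in different components.
epsilon-gamma (8): add — endpoints in different components.
beta-zeta (9): add — endpoints in different components.
beta-epsilon (10): add — endpoints in different components.
alpha-gamma (11): add — endpoints in different components.
eta-gamma (12): skip — eta and gamma already connected.
gamma-theta (13): add — endpoints in different components.
MST edge set: {beta-kappa, eta-zeta, epsilon-gamma, beta-zeta, beta-epsilon, alpha-gamma, gamma-theta}.
Of the listed edges, {alpha-gamma, beta-epsilon} are in the MST → 2.

2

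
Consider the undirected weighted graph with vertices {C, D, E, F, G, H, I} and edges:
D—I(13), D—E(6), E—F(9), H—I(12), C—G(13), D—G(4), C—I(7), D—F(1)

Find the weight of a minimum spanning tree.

43

Sort edges by weight, then run Kruskal:
D—F (1): add. Components now {C} {D,F} {E} {G} {H} {I}
D—G (4): add. Components now {C} {D,F,G} {E} {H} {I}
D—E (6): add. Components now {C} {D,E,F,G} {H} {I}
C—I (7): add. Components now {C,I} {D,E,F,G} {H}
E—F (9): skip — E and F already connected.
H—I (12): add. Components now {C,H,I} {D,E,F,G}
C—G (13): add. Components now {C,D,E,F,G,H,I}
MST edges: D—F, D—G, D—E, C—I, H—I, C—G; total weight 1+4+6+7+12+13 = 43.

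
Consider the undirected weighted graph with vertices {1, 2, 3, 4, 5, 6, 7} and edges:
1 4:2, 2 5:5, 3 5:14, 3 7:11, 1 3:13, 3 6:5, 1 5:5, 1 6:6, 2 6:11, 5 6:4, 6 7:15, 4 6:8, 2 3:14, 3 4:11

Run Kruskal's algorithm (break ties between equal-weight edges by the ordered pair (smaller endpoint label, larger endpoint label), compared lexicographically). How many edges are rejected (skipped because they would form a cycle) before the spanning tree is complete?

Kruskal: consider edges lightest-first.
1 4 (2): add. Components now {1,4} {2} {3} {5} {6} {7}
5 6 (4): add. Components now {1,4} {2} {3} {5,6} {7}
1 5 (5): add. Components now {1,4,5,6} {2} {3} {7}
2 5 (5): add. Components now {1,2,4,5,6} {3} {7}
3 6 (5): add. Components now {1,2,3,4,5,6} {7}
1 6 (6): skip — 1 and 6 already connected.
4 6 (8): skip — 4 and 6 already connected.
2 6 (11): skip — 2 and 6 already connected.
3 4 (11): skip — 3 and 4 already connected.
3 7 (11): add. Components now {1,2,3,4,5,6,7}
Edges rejected before the tree was complete: 4.

4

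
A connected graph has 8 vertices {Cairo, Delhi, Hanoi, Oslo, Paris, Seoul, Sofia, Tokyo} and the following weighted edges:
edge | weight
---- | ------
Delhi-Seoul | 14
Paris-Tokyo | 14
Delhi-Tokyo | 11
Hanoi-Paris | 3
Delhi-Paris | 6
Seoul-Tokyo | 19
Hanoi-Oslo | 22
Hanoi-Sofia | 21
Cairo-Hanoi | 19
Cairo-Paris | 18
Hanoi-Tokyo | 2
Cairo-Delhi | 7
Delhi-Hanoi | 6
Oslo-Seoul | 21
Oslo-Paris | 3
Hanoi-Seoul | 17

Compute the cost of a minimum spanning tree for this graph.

56

Prim's algorithm from Paris:
Step 1: cheapest edge leaving the tree is Hanoi-Paris (3); add Hanoi.
Step 2: cheapest edge leaving the tree is Hanoi-Tokyo (2); add Tokyo.
Step 3: cheapest edge leaving the tree is Oslo-Paris (3); add Oslo.
Step 4: cheapest edge leaving the tree is Delhi-Hanoi (6); add Delhi.
Step 5: cheapest edge leaving the tree is Cairo-Delhi (7); add Cairo.
Step 6: cheapest edge leaving the tree is Delhi-Seoul (14); add Seoul.
Step 7: cheapest edge leaving the tree is Hanoi-Sofia (21); add Sofia.
MST edges: Hanoi-Paris, Hanoi-Tokyo, Oslo-Paris, Delhi-Hanoi, Cairo-Delhi, Delhi-Seoul, Hanoi-Sofia; total weight 3+2+3+6+7+14+21 = 56.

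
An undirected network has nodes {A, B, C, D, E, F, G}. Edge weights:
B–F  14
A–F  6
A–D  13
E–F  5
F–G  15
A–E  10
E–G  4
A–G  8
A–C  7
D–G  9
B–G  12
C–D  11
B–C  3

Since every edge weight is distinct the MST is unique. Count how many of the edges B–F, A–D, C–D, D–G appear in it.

1

Kruskal's algorithm — process edges by increasing weight (ties by edge label):
B–C (3): add — endpoints in different components.
E–G (4): add — endpoints in different components.
E–F (5): add — endpoints in different components.
A–F (6): add — endpoints in different components.
A–C (7): add — endpoints in different components.
A–G (8): skip — A and G already connected.
D–G (9): add — endpoints in different components.
MST edge set: {B–C, E–G, E–F, A–F, A–C, D–G}.
Of the listed edges, {D–G} are in the MST → 1.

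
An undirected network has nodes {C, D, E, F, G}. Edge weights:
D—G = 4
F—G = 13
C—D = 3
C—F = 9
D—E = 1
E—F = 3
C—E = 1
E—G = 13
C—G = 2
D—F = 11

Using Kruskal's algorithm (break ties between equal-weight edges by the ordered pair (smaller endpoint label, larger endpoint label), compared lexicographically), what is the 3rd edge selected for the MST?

Sort edges by weight, then run Kruskal:
C—E (1): add. Components now {C,E} {D} {F} {G}
D—E (1): add. Components now {C,D,E} {F} {G}
C—G (2): add. Components now {C,D,E,G} {F}
C—D (3): skip — C and D already connected.
E—F (3): add. Components now {C,D,E,F,G}
The 3rd edge added is C—G.

C-G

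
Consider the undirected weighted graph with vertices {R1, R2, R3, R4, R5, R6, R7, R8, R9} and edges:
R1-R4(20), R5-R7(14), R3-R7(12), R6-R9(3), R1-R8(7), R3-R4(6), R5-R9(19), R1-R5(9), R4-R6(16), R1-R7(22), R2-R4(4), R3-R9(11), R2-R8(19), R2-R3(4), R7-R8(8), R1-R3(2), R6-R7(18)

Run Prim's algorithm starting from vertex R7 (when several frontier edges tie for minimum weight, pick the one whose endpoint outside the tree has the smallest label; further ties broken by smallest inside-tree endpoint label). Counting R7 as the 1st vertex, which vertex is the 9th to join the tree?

R6

Prim, starting at R7.
Step 1: cheapest edge leaving the tree is R7-R8 (8); add R8.
Step 2: cheapest edge leaving the tree is R1-R8 (7); add R1.
Step 3: cheapest edge leaving the tree is R1-R3 (2); add R3.
Step 4: cheapest edge leaving the tree is R2-R3 (4); add R2.
Step 5: cheapest edge leaving the tree is R2-R4 (4); add R4.
Step 6: cheapest edge leaving the tree is R1-R5 (9); add R5.
Step 7: cheapest edge leaving the tree is R3-R9 (11); add R9.
Step 8: cheapest edge leaving the tree is R6-R9 (3); add R6.
Vertex order: R7, R8, R1, R3, R2, R4, R5, R9, R6. The 9th vertex is R6.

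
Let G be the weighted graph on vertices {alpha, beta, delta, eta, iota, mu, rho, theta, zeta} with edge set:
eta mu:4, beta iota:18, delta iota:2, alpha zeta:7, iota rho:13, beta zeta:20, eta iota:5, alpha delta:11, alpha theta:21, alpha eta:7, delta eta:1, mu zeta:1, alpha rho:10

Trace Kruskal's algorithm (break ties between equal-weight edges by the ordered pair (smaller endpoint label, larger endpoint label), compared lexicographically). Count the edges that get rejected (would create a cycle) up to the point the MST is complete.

Kruskal's algorithm — process edges by increasing weight (ties by edge label):
delta eta (1): add — endpoints in different components.
mu zeta (1): add — endpoints in different components.
delta iota (2): add — endpoints in different components.
eta mu (4): add — endpoints in different components.
eta iota (5): skip — eta and iota already connected.
alpha eta (7): add — endpoints in different components.
alpha zeta (7): skip — zeta and alpha already connected.
alpha rho (10): add — endpoints in different components.
alpha delta (11): skip — delta and alpha already connected.
iota rho (13): skip — rho and iota already connected.
beta iota (18): add — endpoints in different components.
beta zeta (20): skip — zeta and beta already connected.
alpha theta (21): add — endpoints in different components.
Edges rejected before the tree was complete: 5.

5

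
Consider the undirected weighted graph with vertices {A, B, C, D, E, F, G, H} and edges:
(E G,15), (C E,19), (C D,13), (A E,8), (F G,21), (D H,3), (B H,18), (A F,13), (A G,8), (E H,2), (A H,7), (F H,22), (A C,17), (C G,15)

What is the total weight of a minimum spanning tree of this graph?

64

Kruskal: consider edges lightest-first.
E H (2): add — endpoints in different components.
D H (3): add — endpoints in different components.
A H (7): add — endpoints in different components.
A E (8): skip — A and E already connected.
A G (8): add — endpoints in different components.
A F (13): add — endpoints in different components.
C D (13): add — endpoints in different components.
C G (15): skip — C and G already connected.
E G (15): skip — E and G already connected.
A C (17): skip — A and C already connected.
B H (18): add — endpoints in different components.
MST edges: E H, D H, A H, A G, A F, C D, B H; total weight 2+3+7+8+13+13+18 = 64.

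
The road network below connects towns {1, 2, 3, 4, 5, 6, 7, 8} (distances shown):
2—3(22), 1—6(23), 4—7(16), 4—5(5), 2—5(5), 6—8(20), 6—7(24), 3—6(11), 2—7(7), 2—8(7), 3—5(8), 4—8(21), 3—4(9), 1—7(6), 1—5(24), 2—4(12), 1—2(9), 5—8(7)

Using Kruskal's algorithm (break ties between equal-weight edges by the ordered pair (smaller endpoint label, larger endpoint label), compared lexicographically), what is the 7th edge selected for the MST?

Sort edges by weight, then run Kruskal:
2—5 (5): add — endpoints in different components.
4—5 (5): add — endpoints in different components.
1—7 (6): add — endpoints in different components.
2—7 (7): add — endpoints in different components.
2—8 (7): add — endpoints in different components.
5—8 (7): skip — 5 and 8 already connected.
3—5 (8): add — endpoints in different components.
1—2 (9): skip — 1 and 2 already connected.
3—4 (9): skip — 3 and 4 already connected.
3—6 (11): add — endpoints in different components.
The 7th edge added is 3—6.

3-6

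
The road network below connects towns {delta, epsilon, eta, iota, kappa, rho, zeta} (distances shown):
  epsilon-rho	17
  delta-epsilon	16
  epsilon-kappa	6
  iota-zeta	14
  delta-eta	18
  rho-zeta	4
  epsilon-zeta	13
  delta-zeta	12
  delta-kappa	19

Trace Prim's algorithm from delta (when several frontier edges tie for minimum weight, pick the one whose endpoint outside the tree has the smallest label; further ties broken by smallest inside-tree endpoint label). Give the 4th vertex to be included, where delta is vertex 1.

epsilon

Prim's algorithm from delta:
Step 1: cheapest edge leaving the tree is delta-zeta (12); add zeta.
Step 2: cheapest edge leaving the tree is rho-zeta (4); add rho.
Step 3: cheapest edge leaving the tree is epsilon-zeta (13); add epsilon.
Step 4: cheapest edge leaving the tree is epsilon-kappa (6); add kappa.
Step 5: cheapest edge leaving the tree is iota-zeta (14); add iota.
Step 6: cheapest edge leaving the tree is delta-eta (18); add eta.
Vertex order: delta, zeta, rho, epsilon, kappa, iota, eta. The 4th vertex is epsilon.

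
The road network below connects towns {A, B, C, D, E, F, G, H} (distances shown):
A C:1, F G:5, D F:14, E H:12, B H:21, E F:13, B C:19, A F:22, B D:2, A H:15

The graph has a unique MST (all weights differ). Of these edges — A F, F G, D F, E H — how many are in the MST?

Sort edges by weight, then run Kruskal:
A C (1): add — endpoints in different components.
B D (2): add — endpoints in different components.
F G (5): add — endpoints in different components.
E H (12): add — endpoints in different components.
E F (13): add — endpoints in different components.
D F (14): add — endpoints in different components.
A H (15): add — endpoints in different components.
MST edge set: {A C, B D, F G, E H, E F, D F, A H}.
Of the listed edges, {F G, D F, E H} are in the MST → 3.

3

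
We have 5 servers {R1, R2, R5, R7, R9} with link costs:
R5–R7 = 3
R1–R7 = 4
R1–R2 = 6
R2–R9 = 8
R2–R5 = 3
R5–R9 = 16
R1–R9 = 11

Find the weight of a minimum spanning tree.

Sort edges by weight, then run Kruskal:
R2–R5 (3): add — endpoints in different components.
R5–R7 (3): add — endpoints in different components.
R1–R7 (4): add — endpoints in different components.
R1–R2 (6): skip — R1 and R2 already connected.
R2–R9 (8): add — endpoints in different components.
MST edges: R2–R5, R5–R7, R1–R7, R2–R9; total weight 3+3+4+8 = 18.

18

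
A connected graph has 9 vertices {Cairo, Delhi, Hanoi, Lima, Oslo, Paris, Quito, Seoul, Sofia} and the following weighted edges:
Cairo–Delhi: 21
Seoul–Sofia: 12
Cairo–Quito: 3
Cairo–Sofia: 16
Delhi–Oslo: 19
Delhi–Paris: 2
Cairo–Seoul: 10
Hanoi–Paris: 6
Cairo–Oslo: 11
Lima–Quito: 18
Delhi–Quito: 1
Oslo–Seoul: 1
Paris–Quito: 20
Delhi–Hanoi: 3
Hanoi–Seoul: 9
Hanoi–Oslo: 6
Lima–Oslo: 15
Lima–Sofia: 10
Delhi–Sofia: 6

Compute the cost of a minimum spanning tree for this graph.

Prim, starting at Lima.
Step 1: cheapest edge leaving the tree is Lima–Sofia (10); add Sofia.
Step 2: cheapest edge leaving the tree is Delhi–Sofia (6); add Delhi.
Step 3: cheapest edge leaving the tree is Delhi–Quito (1); add Quito.
Step 4: cheapest edge leaving the tree is Delhi–Paris (2); add Paris.
Step 5: cheapest edge leaving the tree is Cairo–Quito (3); add Cairo.
Step 6: cheapest edge leaving the tree is Delhi–Hanoi (3); add Hanoi.
Step 7: cheapest edge leaving the tree is Hanoi–Oslo (6); add Oslo.
Step 8: cheapest edge leaving the tree is Oslo–Seoul (1); add Seoul.
MST edges: Lima–Sofia, Delhi–Sofia, Delhi–Quito, Delhi–Paris, Cairo–Quito, Delhi–Hanoi, Hanoi–Oslo, Oslo–Seoul; total weight 10+6+1+2+3+3+6+1 = 32.

32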